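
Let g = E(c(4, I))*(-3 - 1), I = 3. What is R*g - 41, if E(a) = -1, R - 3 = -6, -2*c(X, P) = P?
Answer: -53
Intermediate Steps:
c(X, P) = -P/2
R = -3 (R = 3 - 6 = -3)
g = 4 (g = -(-3 - 1) = -1*(-4) = 4)
R*g - 41 = -3*4 - 41 = -12 - 41 = -53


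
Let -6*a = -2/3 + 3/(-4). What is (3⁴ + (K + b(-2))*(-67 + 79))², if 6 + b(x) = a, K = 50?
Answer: 13476241/36 ≈ 3.7434e+5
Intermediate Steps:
a = 17/72 (a = -(-2/3 + 3/(-4))/6 = -(-2*⅓ + 3*(-¼))/6 = -(-⅔ - ¾)/6 = -⅙*(-17/12) = 17/72 ≈ 0.23611)
b(x) = -415/72 (b(x) = -6 + 17/72 = -415/72)
(3⁴ + (K + b(-2))*(-67 + 79))² = (3⁴ + (50 - 415/72)*(-67 + 79))² = (81 + (3185/72)*12)² = (81 + 3185/6)² = (3671/6)² = 13476241/36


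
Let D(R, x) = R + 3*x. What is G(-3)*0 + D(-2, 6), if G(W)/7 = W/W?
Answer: 16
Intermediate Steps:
G(W) = 7 (G(W) = 7*(W/W) = 7*1 = 7)
G(-3)*0 + D(-2, 6) = 7*0 + (-2 + 3*6) = 0 + (-2 + 18) = 0 + 16 = 16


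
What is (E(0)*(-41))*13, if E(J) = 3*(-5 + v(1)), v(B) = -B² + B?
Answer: 7995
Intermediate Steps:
v(B) = B - B²
E(J) = -15 (E(J) = 3*(-5 + 1*(1 - 1*1)) = 3*(-5 + 1*(1 - 1)) = 3*(-5 + 1*0) = 3*(-5 + 0) = 3*(-5) = -15)
(E(0)*(-41))*13 = -15*(-41)*13 = 615*13 = 7995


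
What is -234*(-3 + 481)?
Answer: -111852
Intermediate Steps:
-234*(-3 + 481) = -234*478 = -111852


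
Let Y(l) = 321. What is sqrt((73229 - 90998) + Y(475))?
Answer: 2*I*sqrt(4362) ≈ 132.09*I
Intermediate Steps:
sqrt((73229 - 90998) + Y(475)) = sqrt((73229 - 90998) + 321) = sqrt(-17769 + 321) = sqrt(-17448) = 2*I*sqrt(4362)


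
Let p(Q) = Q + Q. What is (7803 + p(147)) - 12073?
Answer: -3976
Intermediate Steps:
p(Q) = 2*Q
(7803 + p(147)) - 12073 = (7803 + 2*147) - 12073 = (7803 + 294) - 12073 = 8097 - 12073 = -3976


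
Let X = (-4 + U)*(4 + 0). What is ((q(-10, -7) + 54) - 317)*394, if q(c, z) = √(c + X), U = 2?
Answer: -103622 + 1182*I*√2 ≈ -1.0362e+5 + 1671.6*I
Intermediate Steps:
X = -8 (X = (-4 + 2)*(4 + 0) = -2*4 = -8)
q(c, z) = √(-8 + c) (q(c, z) = √(c - 8) = √(-8 + c))
((q(-10, -7) + 54) - 317)*394 = ((√(-8 - 10) + 54) - 317)*394 = ((√(-18) + 54) - 317)*394 = ((3*I*√2 + 54) - 317)*394 = ((54 + 3*I*√2) - 317)*394 = (-263 + 3*I*√2)*394 = -103622 + 1182*I*√2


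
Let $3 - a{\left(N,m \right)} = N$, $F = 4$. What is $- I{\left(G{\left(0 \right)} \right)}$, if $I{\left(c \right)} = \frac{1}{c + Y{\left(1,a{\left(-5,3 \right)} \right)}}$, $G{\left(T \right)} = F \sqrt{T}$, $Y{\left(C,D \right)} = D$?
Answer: $- \frac{1}{8} \approx -0.125$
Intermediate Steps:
$a{\left(N,m \right)} = 3 - N$
$G{\left(T \right)} = 4 \sqrt{T}$
$I{\left(c \right)} = \frac{1}{8 + c}$ ($I{\left(c \right)} = \frac{1}{c + \left(3 - -5\right)} = \frac{1}{c + \left(3 + 5\right)} = \frac{1}{c + 8} = \frac{1}{8 + c}$)
$- I{\left(G{\left(0 \right)} \right)} = - \frac{1}{8 + 4 \sqrt{0}} = - \frac{1}{8 + 4 \cdot 0} = - \frac{1}{8 + 0} = - \frac{1}{8}$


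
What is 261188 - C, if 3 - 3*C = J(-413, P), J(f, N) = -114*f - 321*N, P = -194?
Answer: 297639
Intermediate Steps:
J(f, N) = -321*N - 114*f
C = -36451 (C = 1 - (-321*(-194) - 114*(-413))/3 = 1 - (62274 + 47082)/3 = 1 - ⅓*109356 = 1 - 36452 = -36451)
261188 - C = 261188 - 1*(-36451) = 261188 + 36451 = 297639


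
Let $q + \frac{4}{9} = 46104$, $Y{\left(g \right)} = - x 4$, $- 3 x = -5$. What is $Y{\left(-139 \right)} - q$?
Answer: $- \frac{414992}{9} \approx -46110.0$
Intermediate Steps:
$x = \frac{5}{3}$ ($x = \left(- \frac{1}{3}\right) \left(-5\right) = \frac{5}{3} \approx 1.6667$)
$Y{\left(g \right)} = - \frac{20}{3}$ ($Y{\left(g \right)} = \left(-1\right) \frac{5}{3} \cdot 4 = \left(- \frac{5}{3}\right) 4 = - \frac{20}{3}$)
$q = \frac{414932}{9}$ ($q = - \frac{4}{9} + 46104 = \frac{414932}{9} \approx 46104.0$)
$Y{\left(-139 \right)} - q = - \frac{20}{3} - \frac{414932}{9} = - \frac{414992}{9}$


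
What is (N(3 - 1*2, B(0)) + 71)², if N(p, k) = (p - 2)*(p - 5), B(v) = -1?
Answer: 5625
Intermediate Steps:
N(p, k) = (-5 + p)*(-2 + p) (N(p, k) = (-2 + p)*(-5 + p) = (-5 + p)*(-2 + p))
(N(3 - 1*2, B(0)) + 71)² = ((10 + (3 - 1*2)² - 7*(3 - 1*2)) + 71)² = ((10 + (3 - 2)² - 7*(3 - 2)) + 71)² = ((10 + 1² - 7*1) + 71)² = ((10 + 1 - 7) + 71)² = (4 + 71)² = 75² = 5625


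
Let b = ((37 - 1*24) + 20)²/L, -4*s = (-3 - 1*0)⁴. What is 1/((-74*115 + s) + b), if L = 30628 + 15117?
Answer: -182980/1560860789 ≈ -0.00011723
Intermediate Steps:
s = -81/4 (s = -(-3 - 1*0)⁴/4 = -(-3 + 0)⁴/4 = -¼*(-3)⁴ = -¼*81 = -81/4 ≈ -20.250)
L = 45745
b = 1089/45745 (b = ((37 - 1*24) + 20)²/45745 = ((37 - 24) + 20)²*(1/45745) = (13 + 20)²*(1/45745) = 33²*(1/45745) = 1089*(1/45745) = 1089/45745 ≈ 0.023806)
1/((-74*115 + s) + b) = 1/((-74*115 - 81/4) + 1089/45745) = 1/((-8510 - 81/4) + 1089/45745) = 1/(-34121/4 + 1089/45745) = 1/(-1560860789/182980) = -182980/1560860789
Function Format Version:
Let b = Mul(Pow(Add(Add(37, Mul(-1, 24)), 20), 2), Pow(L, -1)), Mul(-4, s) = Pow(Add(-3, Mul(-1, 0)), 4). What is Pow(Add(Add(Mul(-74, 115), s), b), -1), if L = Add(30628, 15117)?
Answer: Rational(-182980, 1560860789) ≈ -0.00011723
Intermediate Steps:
s = Rational(-81, 4) (s = Mul(Rational(-1, 4), Pow(Add(-3, Mul(-1, 0)), 4)) = Mul(Rational(-1, 4), Pow(Add(-3, 0), 4)) = Mul(Rational(-1, 4), Pow(-3, 4)) = Mul(Rational(-1, 4), 81) = Rational(-81, 4) ≈ -20.250)
L = 45745
b = Rational(1089, 45745) (b = Mul(Pow(Add(Add(37, Mul(-1, 24)), 20), 2), Pow(45745, -1)) = Mul(Pow(Add(Add(37, -24), 20), 2), Rational(1, 45745)) = Mul(Pow(Add(13, 20), 2), Rational(1, 45745)) = Mul(Pow(33, 2), Rational(1, 45745)) = Mul(1089, Rational(1, 45745)) = Rational(1089, 45745) ≈ 0.023806)
Pow(Add(Add(Mul(-74, 115), s), b), -1) = Pow(Add(Add(Mul(-74, 115), Rational(-81, 4)), Rational(1089, 45745)), -1) = Pow(Add(Add(-8510, Rational(-81, 4)), Rational(1089, 45745)), -1) = Pow(Add(Rational(-34121, 4), Rational(1089, 45745)), -1) = Pow(Rational(-1560860789, 182980), -1) = Rational(-182980, 1560860789)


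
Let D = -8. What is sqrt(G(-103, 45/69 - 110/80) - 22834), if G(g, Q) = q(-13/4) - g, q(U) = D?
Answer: I*sqrt(22739) ≈ 150.79*I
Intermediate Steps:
q(U) = -8
G(g, Q) = -8 - g
sqrt(G(-103, 45/69 - 110/80) - 22834) = sqrt((-8 - 1*(-103)) - 22834) = sqrt((-8 + 103) - 22834) = sqrt(95 - 22834) = sqrt(-22739) = I*sqrt(22739)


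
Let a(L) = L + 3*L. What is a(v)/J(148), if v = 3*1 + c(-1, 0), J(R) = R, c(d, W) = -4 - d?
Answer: 0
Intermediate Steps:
v = 0 (v = 3*1 + (-4 - 1*(-1)) = 3 + (-4 + 1) = 3 - 3 = 0)
a(L) = 4*L
a(v)/J(148) = (4*0)/148 = 0*(1/148) = 0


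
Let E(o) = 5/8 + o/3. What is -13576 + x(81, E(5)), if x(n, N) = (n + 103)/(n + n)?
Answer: -1099564/81 ≈ -13575.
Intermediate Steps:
E(o) = 5/8 + o/3 (E(o) = 5*(⅛) + o*(⅓) = 5/8 + o/3)
x(n, N) = (103 + n)/(2*n) (x(n, N) = (103 + n)/((2*n)) = (103 + n)*(1/(2*n)) = (103 + n)/(2*n))
-13576 + x(81, E(5)) = -13576 + (½)*(103 + 81)/81 = -13576 + (½)*(1/81)*184 = -13576 + 92/81 = -1099564/81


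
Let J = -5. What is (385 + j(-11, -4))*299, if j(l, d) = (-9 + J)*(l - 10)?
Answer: 203021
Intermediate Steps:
j(l, d) = 140 - 14*l (j(l, d) = (-9 - 5)*(l - 10) = -14*(-10 + l) = 140 - 14*l)
(385 + j(-11, -4))*299 = (385 + (140 - 14*(-11)))*299 = (385 + (140 + 154))*299 = (385 + 294)*299 = 679*299 = 203021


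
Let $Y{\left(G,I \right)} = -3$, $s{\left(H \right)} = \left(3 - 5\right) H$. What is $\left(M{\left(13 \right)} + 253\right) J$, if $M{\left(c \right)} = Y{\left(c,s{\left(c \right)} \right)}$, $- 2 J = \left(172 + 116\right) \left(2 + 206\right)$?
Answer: $-7488000$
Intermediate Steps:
$s{\left(H \right)} = - 2 H$
$J = -29952$ ($J = - \frac{\left(172 + 116\right) \left(2 + 206\right)}{2} = - \frac{288 \cdot 208}{2} = \left(- \frac{1}{2}\right) 59904 = -29952$)
$M{\left(c \right)} = -3$
$\left(M{\left(13 \right)} + 253\right) J = \left(-3 + 253\right) \left(-29952\right) = 250 \left(-29952\right) = -7488000$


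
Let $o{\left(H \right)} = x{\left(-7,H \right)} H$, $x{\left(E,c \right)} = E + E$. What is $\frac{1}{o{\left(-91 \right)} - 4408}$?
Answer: $- \frac{1}{3134} \approx -0.00031908$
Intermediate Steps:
$x{\left(E,c \right)} = 2 E$
$o{\left(H \right)} = - 14 H$ ($o{\left(H \right)} = 2 \left(-7\right) H = - 14 H$)
$\frac{1}{o{\left(-91 \right)} - 4408} = \frac{1}{\left(-14\right) \left(-91\right) - 4408} = \frac{1}{1274 - 4408} = \frac{1}{-3134} = - \frac{1}{3134}$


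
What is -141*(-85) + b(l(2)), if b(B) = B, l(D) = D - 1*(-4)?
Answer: 11991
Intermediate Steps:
l(D) = 4 + D (l(D) = D + 4 = 4 + D)
-141*(-85) + b(l(2)) = -141*(-85) + (4 + 2) = 11985 + 6 = 11991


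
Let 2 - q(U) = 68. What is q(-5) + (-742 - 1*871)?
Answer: -1679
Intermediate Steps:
q(U) = -66 (q(U) = 2 - 1*68 = 2 - 68 = -66)
q(-5) + (-742 - 1*871) = -66 + (-742 - 1*871) = -66 + (-742 - 871) = -66 - 1613 = -1679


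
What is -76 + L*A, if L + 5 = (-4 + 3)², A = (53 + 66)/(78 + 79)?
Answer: -12408/157 ≈ -79.032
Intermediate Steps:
A = 119/157 ≈ 0.75796
L = -4 (L = -5 + (-4 + 3)² = -5 + (-1)² = -5 + 1 = -4)
-76 + L*A = -76 - 4*119/157 = -76 - 476/157 = -12408/157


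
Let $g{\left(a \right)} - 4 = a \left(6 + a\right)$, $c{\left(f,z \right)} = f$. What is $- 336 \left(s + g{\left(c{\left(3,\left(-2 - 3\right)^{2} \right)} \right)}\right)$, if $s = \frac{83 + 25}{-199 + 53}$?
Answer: $- \frac{742224}{73} \approx -10167.0$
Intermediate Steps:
$s = - \frac{54}{73}$ ($s = \frac{108}{-146} = 108 \left(- \frac{1}{146}\right) = - \frac{54}{73} \approx -0.73973$)
$g{\left(a \right)} = 4 + a \left(6 + a\right)$
$- 336 \left(s + g{\left(c{\left(3,\left(-2 - 3\right)^{2} \right)} \right)}\right) = - 336 \left(- \frac{54}{73} + \left(4 + 3^{2} + 6 \cdot 3\right)\right) = - 336 \left(- \frac{54}{73} + \left(4 + 9 + 18\right)\right) = - 336 \left(- \frac{54}{73} + 31\right) = \left(-336\right) \frac{2209}{73} = - \frac{742224}{73}$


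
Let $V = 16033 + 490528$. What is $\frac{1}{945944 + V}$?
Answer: $\frac{1}{1452505} \approx 6.8847 \cdot 10^{-7}$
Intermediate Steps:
$V = 506561$
$\frac{1}{945944 + V} = \frac{1}{945944 + 506561} = \frac{1}{1452505}$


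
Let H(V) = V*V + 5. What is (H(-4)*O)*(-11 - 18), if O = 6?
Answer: -3654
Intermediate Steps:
H(V) = 5 + V² (H(V) = V² + 5 = 5 + V²)
(H(-4)*O)*(-11 - 18) = ((5 + (-4)²)*6)*(-11 - 18) = ((5 + 16)*6)*(-29) = (21*6)*(-29) = 126*(-29) = -3654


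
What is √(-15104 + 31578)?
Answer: √16474 ≈ 128.35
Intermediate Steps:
√(-15104 + 31578) = √16474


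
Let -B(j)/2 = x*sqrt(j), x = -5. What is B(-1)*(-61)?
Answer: -610*I ≈ -610.0*I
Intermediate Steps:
B(j) = 10*sqrt(j) (B(j) = -(-10)*sqrt(j) = 10*sqrt(j))
B(-1)*(-61) = (10*sqrt(-1))*(-61) = (10*I)*(-61) = -610*I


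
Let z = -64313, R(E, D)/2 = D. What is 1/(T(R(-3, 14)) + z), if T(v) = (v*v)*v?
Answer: -1/42361 ≈ -2.3607e-5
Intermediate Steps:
R(E, D) = 2*D
T(v) = v³ (T(v) = v²*v = v³)
1/(T(R(-3, 14)) + z) = 1/((2*14)³ - 64313) = 1/(28³ - 64313) = 1/(21952 - 64313) = 1/(-42361) = -1/42361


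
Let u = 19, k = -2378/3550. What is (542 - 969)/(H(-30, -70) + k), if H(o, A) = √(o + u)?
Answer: 901172825/36070596 + 1345316875*I*√11/36070596 ≈ 24.984 + 123.7*I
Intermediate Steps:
k = -1189/1775 (k = -2378*1/3550 = -1189/1775 ≈ -0.66986)
H(o, A) = √(19 + o) (H(o, A) = √(o + 19) = √(19 + o))
(542 - 969)/(H(-30, -70) + k) = (542 - 969)/(√(19 - 30) - 1189/1775) = -427/(√(-11) - 1189/1775) = -427/(I*√11 - 1189/1775) = -427/(-1189/1775 + I*√11)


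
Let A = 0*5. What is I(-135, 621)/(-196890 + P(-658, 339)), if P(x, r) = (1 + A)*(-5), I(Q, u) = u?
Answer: -621/196895 ≈ -0.0031540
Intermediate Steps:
A = 0
P(x, r) = -5 (P(x, r) = (1 + 0)*(-5) = 1*(-5) = -5)
I(-135, 621)/(-196890 + P(-658, 339)) = 621/(-196890 - 5) = 621/(-196895) = 621*(-1/196895) = -621/196895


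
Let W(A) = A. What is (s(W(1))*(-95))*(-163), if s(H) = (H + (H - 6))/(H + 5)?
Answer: -30970/3 ≈ -10323.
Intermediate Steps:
s(H) = (-6 + 2*H)/(5 + H) (s(H) = (H + (-6 + H))/(5 + H) = (-6 + 2*H)/(5 + H))
(s(W(1))*(-95))*(-163) = ((2*(-3 + 1)/(5 + 1))*(-95))*(-163) = ((2*(-2)/6)*(-95))*(-163) = ((2*(⅙)*(-2))*(-95))*(-163) = -⅔*(-95)*(-163) = (190/3)*(-163) = -30970/3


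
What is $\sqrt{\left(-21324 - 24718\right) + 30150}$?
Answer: $2 i \sqrt{3973} \approx 126.06 i$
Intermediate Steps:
$\sqrt{\left(-21324 - 24718\right) + 30150} = \sqrt{-46042 + 30150} = \sqrt{-15892} = 2 i \sqrt{3973}$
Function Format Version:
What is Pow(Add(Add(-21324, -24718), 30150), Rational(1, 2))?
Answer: Mul(2, I, Pow(3973, Rational(1, 2))) ≈ Mul(126.06, I)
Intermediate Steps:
Pow(Add(Add(-21324, -24718), 30150), Rational(1, 2)) = Pow(Add(-46042, 30150), Rational(1, 2)) = Pow(-15892, Rational(1, 2)) = Mul(2, I, Pow(3973, Rational(1, 2)))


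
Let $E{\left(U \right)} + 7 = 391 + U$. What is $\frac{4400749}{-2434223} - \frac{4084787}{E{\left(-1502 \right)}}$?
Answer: $\frac{9938362428119}{2721461314} \approx 3651.8$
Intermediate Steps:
$E{\left(U \right)} = 384 + U$ ($E{\left(U \right)} = -7 + \left(391 + U\right) = 384 + U$)
$\frac{4400749}{-2434223} - \frac{4084787}{E{\left(-1502 \right)}} = \frac{4400749}{-2434223} - \frac{4084787}{384 - 1502} = 4400749 \left(- \frac{1}{2434223}\right) - \frac{4084787}{-1118} = - \frac{4400749}{2434223} - - \frac{4084787}{1118} = - \frac{4400749}{2434223} + \frac{4084787}{1118} = \frac{9938362428119}{2721461314}$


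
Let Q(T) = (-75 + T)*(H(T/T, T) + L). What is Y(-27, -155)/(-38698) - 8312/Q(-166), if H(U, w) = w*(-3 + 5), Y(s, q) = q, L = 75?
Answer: -312057541/2396838026 ≈ -0.13020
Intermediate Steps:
H(U, w) = 2*w (H(U, w) = w*2 = 2*w)
Q(T) = (-75 + T)*(75 + 2*T) (Q(T) = (-75 + T)*(2*T + 75) = (-75 + T)*(75 + 2*T))
Y(-27, -155)/(-38698) - 8312/Q(-166) = -155/(-38698) - 8312/(-5625 - 75*(-166) + 2*(-166)²) = -155*(-1/38698) - 8312/(-5625 + 12450 + 2*27556) = 155/38698 - 8312/(-5625 + 12450 + 55112) = 155/38698 - 8312/61937 = -312057541/2396838026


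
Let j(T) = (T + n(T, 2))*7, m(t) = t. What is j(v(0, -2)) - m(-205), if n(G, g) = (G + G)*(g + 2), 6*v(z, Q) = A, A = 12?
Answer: 331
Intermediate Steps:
v(z, Q) = 2 (v(z, Q) = (⅙)*12 = 2)
n(G, g) = 2*G*(2 + g) (n(G, g) = (2*G)*(2 + g) = 2*G*(2 + g))
j(T) = 63*T (j(T) = (T + 2*T*(2 + 2))*7 = (T + 2*T*4)*7 = (T + 8*T)*7 = (9*T)*7 = 63*T)
j(v(0, -2)) - m(-205) = 63*2 - 1*(-205) = 126 + 205 = 331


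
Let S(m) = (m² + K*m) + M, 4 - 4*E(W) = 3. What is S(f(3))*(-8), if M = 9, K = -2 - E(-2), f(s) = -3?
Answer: -198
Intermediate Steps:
E(W) = ¼ (E(W) = 1 - ¼*3 = 1 - ¾ = ¼)
K = -9/4 (K = -2 - 1*¼ = -2 - ¼ = -9/4 ≈ -2.2500)
S(m) = 9 + m² - 9*m/4 (S(m) = (m² - 9*m/4) + 9 = 9 + m² - 9*m/4)
S(f(3))*(-8) = (9 + (-3)² - 9/4*(-3))*(-8) = (9 + 9 + 27/4)*(-8) = (99/4)*(-8) = -198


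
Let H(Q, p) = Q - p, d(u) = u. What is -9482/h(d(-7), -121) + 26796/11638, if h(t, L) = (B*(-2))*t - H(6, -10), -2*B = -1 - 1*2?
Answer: -5009888/2645 ≈ -1894.1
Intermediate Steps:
B = 3/2 (B = -(-1 - 1*2)/2 = -(-1 - 2)/2 = -½*(-3) = 3/2 ≈ 1.5000)
h(t, L) = -16 - 3*t (h(t, L) = ((3/2)*(-2))*t - (6 - 1*(-10)) = -3*t - (6 + 10) = -3*t - 1*16 = -3*t - 16 = -16 - 3*t)
-9482/h(d(-7), -121) + 26796/11638 = -9482/(-16 - 3*(-7)) + 26796/11638 = -9482/(-16 + 21) + 26796*(1/11638) = -9482/5 + 1218/529 = -5009888/2645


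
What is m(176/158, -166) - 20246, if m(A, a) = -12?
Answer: -20258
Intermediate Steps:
m(176/158, -166) - 20246 = -12 - 20246 = -20258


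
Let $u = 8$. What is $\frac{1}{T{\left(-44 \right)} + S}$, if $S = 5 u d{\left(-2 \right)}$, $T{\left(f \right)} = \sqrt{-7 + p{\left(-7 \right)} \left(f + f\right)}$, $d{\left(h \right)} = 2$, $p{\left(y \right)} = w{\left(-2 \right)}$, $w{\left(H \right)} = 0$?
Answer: $\frac{80}{6407} - \frac{i \sqrt{7}}{6407} \approx 0.012486 - 0.00041295 i$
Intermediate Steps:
$p{\left(y \right)} = 0$
$T{\left(f \right)} = i \sqrt{7}$ ($T{\left(f \right)} = \sqrt{-7 + 0 \left(f + f\right)} = \sqrt{-7 + 0 \cdot 2 f} = \sqrt{-7 + 0} = \sqrt{-7} = i \sqrt{7}$)
$S = 80$ ($S = 5 \cdot 8 \cdot 2 = 40 \cdot 2 = 80$)
$\frac{1}{T{\left(-44 \right)} + S} = \frac{1}{i \sqrt{7} + 80} = \frac{1}{80 + i \sqrt{7}}$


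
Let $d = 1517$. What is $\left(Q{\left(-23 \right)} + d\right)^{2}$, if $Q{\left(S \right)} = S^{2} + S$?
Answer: $4092529$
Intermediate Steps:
$Q{\left(S \right)} = S + S^{2}$
$\left(Q{\left(-23 \right)} + d\right)^{2} = \left(- 23 \left(1 - 23\right) + 1517\right)^{2} = \left(\left(-23\right) \left(-22\right) + 1517\right)^{2} = \left(506 + 1517\right)^{2} = 2023^{2} = 4092529$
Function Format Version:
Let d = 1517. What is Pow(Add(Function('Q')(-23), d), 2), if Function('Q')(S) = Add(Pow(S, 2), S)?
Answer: 4092529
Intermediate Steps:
Function('Q')(S) = Add(S, Pow(S, 2))
Pow(Add(Function('Q')(-23), d), 2) = Pow(Add(Mul(-23, Add(1, -23)), 1517), 2) = Pow(Add(Mul(-23, -22), 1517), 2) = Pow(Add(506, 1517), 2) = Pow(2023, 2) = 4092529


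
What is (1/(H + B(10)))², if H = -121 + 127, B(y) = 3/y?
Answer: 100/3969 ≈ 0.025195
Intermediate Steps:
H = 6
(1/(H + B(10)))² = (1/(6 + 3/10))² = (1/(63/10))² = (10/63)² = 100/3969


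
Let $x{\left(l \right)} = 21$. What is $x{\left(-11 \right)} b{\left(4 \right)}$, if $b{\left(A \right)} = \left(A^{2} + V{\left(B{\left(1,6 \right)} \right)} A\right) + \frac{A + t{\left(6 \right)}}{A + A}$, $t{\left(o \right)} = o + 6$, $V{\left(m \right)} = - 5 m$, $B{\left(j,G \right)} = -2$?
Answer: $1218$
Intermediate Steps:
$t{\left(o \right)} = 6 + o$
$b{\left(A \right)} = A^{2} + 10 A + \frac{12 + A}{2 A}$ ($b{\left(A \right)} = \left(A^{2} + \left(-5\right) \left(-2\right) A\right) + \frac{A + \left(6 + 6\right)}{A + A} = \left(A^{2} + 10 A\right) + \frac{A + 12}{2 A} = \left(A^{2} + 10 A\right) + \left(12 + A\right) \frac{1}{2 A} = \left(A^{2} + 10 A\right) + \frac{12 + A}{2 A} = A^{2} + 10 A + \frac{12 + A}{2 A}$)
$x{\left(-11 \right)} b{\left(4 \right)} = 21 \left(\frac{1}{2} + 4^{2} + \frac{6}{4} + 10 \cdot 4\right) = 21 \left(\frac{1}{2} + 16 + 6 \cdot \frac{1}{4} + 40\right) = 21 \left(\frac{1}{2} + 16 + \frac{3}{2} + 40\right) = 21 \cdot 58 = 1218$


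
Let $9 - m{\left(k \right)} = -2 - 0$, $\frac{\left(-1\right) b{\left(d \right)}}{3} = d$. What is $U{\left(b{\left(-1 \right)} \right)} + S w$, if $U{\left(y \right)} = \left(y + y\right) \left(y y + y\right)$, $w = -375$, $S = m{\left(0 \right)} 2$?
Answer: $-8178$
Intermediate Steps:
$b{\left(d \right)} = - 3 d$
$m{\left(k \right)} = 11$ ($m{\left(k \right)} = 9 - \left(-2 - 0\right) = 9 - \left(-2 + 0\right) = 9 - -2 = 9 + 2 = 11$)
$S = 22$ ($S = 11 \cdot 2 = 22$)
$U{\left(y \right)} = 2 y \left(y + y^{2}\right)$ ($U{\left(y \right)} = 2 y \left(y^{2} + y\right) = 2 y \left(y + y^{2}\right)$)
$U{\left(b{\left(-1 \right)} \right)} + S w = 2 \left(\left(-3\right) \left(-1\right)\right)^{2} \left(1 - -3\right) + 22 \left(-375\right) = 2 \cdot 3^{2} \left(1 + 3\right) - 8250 = 2 \cdot 9 \cdot 4 - 8250 = 72 - 8250 = -8178$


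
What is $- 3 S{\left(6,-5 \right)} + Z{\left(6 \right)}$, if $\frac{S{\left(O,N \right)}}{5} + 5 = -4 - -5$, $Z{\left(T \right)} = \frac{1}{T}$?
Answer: $\frac{361}{6} \approx 60.167$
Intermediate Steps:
$S{\left(O,N \right)} = -20$ ($S{\left(O,N \right)} = -25 + 5 \left(-4 - -5\right) = -25 + 5 \left(-4 + 5\right) = -25 + 5 \cdot 1 = -25 + 5 = -20$)
$- 3 S{\left(6,-5 \right)} + Z{\left(6 \right)} = \left(-3\right) \left(-20\right) + \frac{1}{6} = 60 + \frac{1}{6} = \frac{361}{6}$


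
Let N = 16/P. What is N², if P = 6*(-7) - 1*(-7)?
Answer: 256/1225 ≈ 0.20898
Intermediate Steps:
P = -35 (P = -42 + 7 = -35)
N = -16/35 (N = 16/(-35) = 16*(-1/35) = -16/35 ≈ -0.45714)
N² = (-16/35)² = 256/1225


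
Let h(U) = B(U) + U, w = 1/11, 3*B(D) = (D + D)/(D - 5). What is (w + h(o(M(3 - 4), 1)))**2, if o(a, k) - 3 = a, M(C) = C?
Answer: 26569/9801 ≈ 2.7108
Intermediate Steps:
B(D) = 2*D/(3*(-5 + D)) (B(D) = ((D + D)/(D - 5))/3 = ((2*D)/(-5 + D))/3 = (2*D/(-5 + D))/3 = 2*D/(3*(-5 + D)))
o(a, k) = 3 + a
w = 1/11 ≈ 0.090909
h(U) = U + 2*U/(3*(-5 + U)) (h(U) = 2*U/(3*(-5 + U)) + U = U + 2*U/(3*(-5 + U)))
(w + h(o(M(3 - 4), 1)))**2 = (1/11 + (3 + (3 - 4))*(-13 + 3*(3 + (3 - 4)))/(3*(-5 + (3 + (3 - 4)))))**2 = (1/11 + (3 - 1)*(-13 + 3*(3 - 1))/(3*(-5 + (3 - 1))))**2 = (1/11 + (1/3)*2*(-13 + 3*2)/(-5 + 2))**2 = (1/11 + (1/3)*2*(-13 + 6)/(-3))**2 = (1/11 + (1/3)*2*(-1/3)*(-7))**2 = (1/11 + 14/9)**2 = (163/99)**2 = 26569/9801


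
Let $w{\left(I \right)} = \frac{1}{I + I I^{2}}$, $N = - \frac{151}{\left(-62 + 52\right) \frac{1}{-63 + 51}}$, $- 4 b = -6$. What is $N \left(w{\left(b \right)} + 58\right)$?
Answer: $- \frac{137108}{13} \approx -10547.0$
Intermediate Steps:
$b = \frac{3}{2}$ ($b = \left(- \frac{1}{4}\right) \left(-6\right) = \frac{3}{2} \approx 1.5$)
$N = - \frac{906}{5}$ ($N = - \frac{151}{\left(-10\right) \frac{1}{-12}} = - \frac{151}{\left(-10\right) \left(- \frac{1}{12}\right)} = - \frac{151}{\frac{5}{6}} = \left(-151\right) \frac{6}{5} = - \frac{906}{5} \approx -181.2$)
$w{\left(I \right)} = \frac{1}{I + I^{3}}$
$N \left(w{\left(b \right)} + 58\right) = - \frac{906 \left(\frac{1}{\frac{3}{2} + \left(\frac{3}{2}\right)^{3}} + 58\right)}{5} = - \frac{906 \left(\frac{1}{\frac{3}{2} + \frac{27}{8}} + 58\right)}{5} = - \frac{906 \left(\frac{1}{\frac{39}{8}} + 58\right)}{5} = - \frac{906 \left(\frac{8}{39} + 58\right)}{5} = \left(- \frac{906}{5}\right) \frac{2270}{39} = - \frac{137108}{13}$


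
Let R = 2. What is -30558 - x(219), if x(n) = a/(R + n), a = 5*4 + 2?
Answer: -6753340/221 ≈ -30558.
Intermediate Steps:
a = 22 (a = 20 + 2 = 22)
x(n) = 22/(2 + n)
-30558 - x(219) = -30558 - 22/(2 + 219) = -30558 - 22/221 = -6753340/221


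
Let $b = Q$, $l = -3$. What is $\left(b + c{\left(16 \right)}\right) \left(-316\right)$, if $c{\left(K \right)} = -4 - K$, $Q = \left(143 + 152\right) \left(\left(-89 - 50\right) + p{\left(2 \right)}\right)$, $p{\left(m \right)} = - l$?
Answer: $12684240$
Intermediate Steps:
$p{\left(m \right)} = 3$ ($p{\left(m \right)} = \left(-1\right) \left(-3\right) = 3$)
$Q = -40120$ ($Q = \left(143 + 152\right) \left(\left(-89 - 50\right) + 3\right) = 295 \left(-139 + 3\right) = 295 \left(-136\right) = -40120$)
$b = -40120$
$\left(b + c{\left(16 \right)}\right) \left(-316\right) = \left(-40120 - 20\right) \left(-316\right) = \left(-40140\right) \left(-316\right) = 12684240$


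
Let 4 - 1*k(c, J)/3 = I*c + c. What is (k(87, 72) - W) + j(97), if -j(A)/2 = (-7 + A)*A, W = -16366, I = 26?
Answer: -8129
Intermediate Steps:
k(c, J) = 12 - 81*c (k(c, J) = 12 - 3*(26*c + c) = 12 - 81*c)
j(A) = -2*A*(-7 + A) (j(A) = -2*(-7 + A)*A = -2*A*(-7 + A))
(k(87, 72) - W) + j(97) = ((12 - 81*87) - 1*(-16366)) + 2*97*(7 - 1*97) = ((12 - 7047) + 16366) + 2*97*(7 - 97) = (-7035 + 16366) + 2*97*(-90) = 9331 - 17460 = -8129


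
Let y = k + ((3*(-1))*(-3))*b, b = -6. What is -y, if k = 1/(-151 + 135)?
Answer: 865/16 ≈ 54.063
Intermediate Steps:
k = -1/16 (k = 1/(-16) = -1/16 ≈ -0.062500)
y = -865/16 (y = -1/16 + ((3*(-1))*(-3))*(-6) = -1/16 - 3*(-3)*(-6) = -1/16 + 9*(-6) = -1/16 - 54 = -865/16 ≈ -54.063)
-y = -1*(-865/16) = 865/16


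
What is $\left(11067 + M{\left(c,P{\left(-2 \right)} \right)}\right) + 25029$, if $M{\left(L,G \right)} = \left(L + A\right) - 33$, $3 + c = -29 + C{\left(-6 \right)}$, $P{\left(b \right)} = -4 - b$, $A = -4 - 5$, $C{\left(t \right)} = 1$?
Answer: $36023$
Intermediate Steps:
$A = -9$ ($A = -4 - 5 = -9$)
$c = -31$ ($c = -3 + \left(-29 + 1\right) = -3 - 28 = -31$)
$M{\left(L,G \right)} = -42 + L$ ($M{\left(L,G \right)} = \left(L - 9\right) - 33 = \left(-9 + L\right) - 33 = -42 + L$)
$\left(11067 + M{\left(c,P{\left(-2 \right)} \right)}\right) + 25029 = \left(11067 - 73\right) + 25029 = 10994 + 25029 = 36023$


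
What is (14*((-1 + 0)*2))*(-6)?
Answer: 168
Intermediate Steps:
(14*((-1 + 0)*2))*(-6) = (14*(-1*2))*(-6) = (14*(-2))*(-6) = -28*(-6) = 168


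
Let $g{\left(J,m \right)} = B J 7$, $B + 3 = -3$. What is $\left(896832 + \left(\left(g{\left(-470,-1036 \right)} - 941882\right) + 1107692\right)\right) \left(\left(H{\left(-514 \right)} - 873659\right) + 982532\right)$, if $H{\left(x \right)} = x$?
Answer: $117285831138$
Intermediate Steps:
$B = -6$ ($B = -3 - 3 = -6$)
$g{\left(J,m \right)} = - 42 J$ ($g{\left(J,m \right)} = - 6 J 7 = - 42 J$)
$\left(896832 + \left(\left(g{\left(-470,-1036 \right)} - 941882\right) + 1107692\right)\right) \left(\left(H{\left(-514 \right)} - 873659\right) + 982532\right) = \left(896832 + \left(\left(\left(-42\right) \left(-470\right) - 941882\right) + 1107692\right)\right) \left(\left(-514 - 873659\right) + 982532\right) = \left(896832 + \left(\left(19740 - 941882\right) + 1107692\right)\right) \left(\left(-514 - 873659\right) + 982532\right) = \left(896832 + \left(-922142 + 1107692\right)\right) \left(-874173 + 982532\right) = \left(896832 + 185550\right) 108359 = 1082382 \cdot 108359 = 117285831138$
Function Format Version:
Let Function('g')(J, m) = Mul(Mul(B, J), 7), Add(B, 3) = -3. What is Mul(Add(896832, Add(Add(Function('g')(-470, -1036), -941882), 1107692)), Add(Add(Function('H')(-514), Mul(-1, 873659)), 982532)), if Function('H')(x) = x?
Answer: 117285831138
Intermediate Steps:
B = -6 (B = Add(-3, -3) = -6)
Function('g')(J, m) = Mul(-42, J) (Function('g')(J, m) = Mul(Mul(-6, J), 7) = Mul(-42, J))
Mul(Add(896832, Add(Add(Function('g')(-470, -1036), -941882), 1107692)), Add(Add(Function('H')(-514), Mul(-1, 873659)), 982532)) = Mul(Add(896832, Add(Add(Mul(-42, -470), -941882), 1107692)), Add(Add(-514, Mul(-1, 873659)), 982532)) = Mul(Add(896832, Add(Add(19740, -941882), 1107692)), Add(Add(-514, -873659), 982532)) = Mul(Add(896832, Add(-922142, 1107692)), Add(-874173, 982532)) = Mul(Add(896832, 185550), 108359) = Mul(1082382, 108359) = 117285831138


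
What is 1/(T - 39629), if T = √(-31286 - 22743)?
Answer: -39629/1570511670 - I*√54029/1570511670 ≈ -2.5233e-5 - 1.48e-7*I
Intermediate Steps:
T = I*√54029 (T = √(-54029) = I*√54029 ≈ 232.44*I)
1/(T - 39629) = 1/(I*√54029 - 39629) = 1/(-39629 + I*√54029)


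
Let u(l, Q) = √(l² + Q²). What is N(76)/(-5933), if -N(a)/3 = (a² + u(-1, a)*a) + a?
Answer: 17556/5933 + 228*√5777/5933 ≈ 5.8799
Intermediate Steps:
u(l, Q) = √(Q² + l²)
N(a) = -3*a - 3*a² - 3*a*√(1 + a²) (N(a) = -3*((a² + √(a² + (-1)²)*a) + a) = -3*((a² + √(a² + 1)*a) + a) = -3*((a² + √(1 + a²)*a) + a) = -3*((a² + a*√(1 + a²)) + a) = -3*(a + a² + a*√(1 + a²)) = -3*a - 3*a² - 3*a*√(1 + a²))
N(76)/(-5933) = -3*76*(1 + 76 + √(1 + 76²))/(-5933) = -3*76*(1 + 76 + √(1 + 5776))*(-1/5933) = -3*76*(1 + 76 + √5777)*(-1/5933) = -3*76*(77 + √5777)*(-1/5933) = (-17556 - 228*√5777)*(-1/5933) = 17556/5933 + 228*√5777/5933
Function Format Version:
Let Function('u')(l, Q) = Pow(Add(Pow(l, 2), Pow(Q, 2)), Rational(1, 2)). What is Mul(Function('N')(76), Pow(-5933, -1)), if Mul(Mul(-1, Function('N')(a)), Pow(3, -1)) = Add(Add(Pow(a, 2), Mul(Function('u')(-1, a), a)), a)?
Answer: Add(Rational(17556, 5933), Mul(Rational(228, 5933), Pow(5777, Rational(1, 2)))) ≈ 5.8799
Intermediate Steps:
Function('u')(l, Q) = Pow(Add(Pow(Q, 2), Pow(l, 2)), Rational(1, 2))
Function('N')(a) = Add(Mul(-3, a), Mul(-3, Pow(a, 2)), Mul(-3, a, Pow(Add(1, Pow(a, 2)), Rational(1, 2)))) (Function('N')(a) = Mul(-3, Add(Add(Pow(a, 2), Mul(Pow(Add(Pow(a, 2), Pow(-1, 2)), Rational(1, 2)), a)), a)) = Mul(-3, Add(Add(Pow(a, 2), Mul(Pow(Add(Pow(a, 2), 1), Rational(1, 2)), a)), a)) = Mul(-3, Add(Add(Pow(a, 2), Mul(Pow(Add(1, Pow(a, 2)), Rational(1, 2)), a)), a)) = Mul(-3, Add(Add(Pow(a, 2), Mul(a, Pow(Add(1, Pow(a, 2)), Rational(1, 2)))), a)) = Mul(-3, Add(a, Pow(a, 2), Mul(a, Pow(Add(1, Pow(a, 2)), Rational(1, 2))))) = Add(Mul(-3, a), Mul(-3, Pow(a, 2)), Mul(-3, a, Pow(Add(1, Pow(a, 2)), Rational(1, 2)))))
Mul(Function('N')(76), Pow(-5933, -1)) = Mul(Mul(-3, 76, Add(1, 76, Pow(Add(1, Pow(76, 2)), Rational(1, 2)))), Pow(-5933, -1)) = Mul(Mul(-3, 76, Add(1, 76, Pow(Add(1, 5776), Rational(1, 2)))), Rational(-1, 5933)) = Mul(Mul(-3, 76, Add(1, 76, Pow(5777, Rational(1, 2)))), Rational(-1, 5933)) = Mul(Mul(-3, 76, Add(77, Pow(5777, Rational(1, 2)))), Rational(-1, 5933)) = Mul(Add(-17556, Mul(-228, Pow(5777, Rational(1, 2)))), Rational(-1, 5933)) = Add(Rational(17556, 5933), Mul(Rational(228, 5933), Pow(5777, Rational(1, 2))))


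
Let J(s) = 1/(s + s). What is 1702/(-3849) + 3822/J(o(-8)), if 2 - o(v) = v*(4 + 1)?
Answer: 1235712050/3849 ≈ 3.2105e+5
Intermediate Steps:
o(v) = 2 - 5*v (o(v) = 2 - v*(4 + 1) = 2 - v*5 = 2 - 5*v)
J(s) = 1/(2*s)
1702/(-3849) + 3822/J(o(-8)) = 1702/(-3849) + 3822/((1/(2*(2 - 5*(-8))))) = 1702*(-1/3849) + 3822/((1/(2*(2 + 40)))) = -1702/3849 + 3822/(((½)/42)) = -1702/3849 + 3822/(((½)*(1/42))) = -1702/3849 + 3822/(1/84) = -1702/3849 + 3822*84 = -1702/3849 + 321048 = 1235712050/3849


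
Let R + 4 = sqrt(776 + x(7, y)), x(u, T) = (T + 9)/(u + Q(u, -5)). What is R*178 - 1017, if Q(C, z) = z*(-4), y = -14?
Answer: -1729 + 178*sqrt(62841)/9 ≈ 3228.9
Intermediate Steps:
Q(C, z) = -4*z
x(u, T) = (9 + T)/(20 + u) (x(u, T) = (T + 9)/(u - 4*(-5)) = (9 + T)/(u + 20) = (9 + T)/(20 + u))
R = -4 + sqrt(62841)/9 (R = -4 + sqrt(776 + (9 - 14)/(20 + 7)) = -4 + sqrt(776 - 5/27) = -4 + sqrt(20947/27) = -4 + sqrt(62841)/9 ≈ 23.853)
R*178 - 1017 = (-4 + sqrt(62841)/9)*178 - 1017 = (-712 + 178*sqrt(62841)/9) - 1017 = -1729 + 178*sqrt(62841)/9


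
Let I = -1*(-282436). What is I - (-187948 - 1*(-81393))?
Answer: 388991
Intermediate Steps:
I = 282436
I - (-187948 - 1*(-81393)) = 282436 - (-187948 - 1*(-81393)) = 282436 - (-187948 + 81393) = 282436 - 1*(-106555) = 282436 + 106555 = 388991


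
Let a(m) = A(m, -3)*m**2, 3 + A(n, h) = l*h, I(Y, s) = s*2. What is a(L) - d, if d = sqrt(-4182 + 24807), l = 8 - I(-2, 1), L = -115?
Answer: -277725 - 25*sqrt(33) ≈ -2.7787e+5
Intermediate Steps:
I(Y, s) = 2*s
l = 6 (l = 8 - 2 = 6)
A(n, h) = -3 + 6*h
a(m) = -21*m**2 (a(m) = (-3 + 6*(-3))*m**2 = (-3 - 18)*m**2 = -21*m**2)
d = 25*sqrt(33) (d = sqrt(20625) = 25*sqrt(33) ≈ 143.61)
a(L) - d = -21*(-115)**2 - 25*sqrt(33) = -21*13225 - 25*sqrt(33) = -277725 - 25*sqrt(33)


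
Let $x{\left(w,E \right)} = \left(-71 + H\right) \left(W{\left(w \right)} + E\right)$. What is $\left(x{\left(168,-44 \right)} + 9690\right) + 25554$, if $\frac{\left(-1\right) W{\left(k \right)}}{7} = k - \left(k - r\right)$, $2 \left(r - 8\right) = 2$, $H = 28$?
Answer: $39845$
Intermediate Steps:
$r = 9$ ($r = 8 + \frac{1}{2} \cdot 2 = 8 + 1 = 9$)
$W{\left(k \right)} = -63$ ($W{\left(k \right)} = - 7 \left(k - \left(-9 + k\right)\right) = \left(-7\right) 9 = -63$)
$x{\left(w,E \right)} = 2709 - 43 E$ ($x{\left(w,E \right)} = \left(-71 + 28\right) \left(-63 + E\right) = - 43 \left(-63 + E\right) = 2709 - 43 E$)
$\left(x{\left(168,-44 \right)} + 9690\right) + 25554 = \left(\left(2709 - -1892\right) + 9690\right) + 25554 = \left(\left(2709 + 1892\right) + 9690\right) + 25554 = \left(4601 + 9690\right) + 25554 = 14291 + 25554 = 39845$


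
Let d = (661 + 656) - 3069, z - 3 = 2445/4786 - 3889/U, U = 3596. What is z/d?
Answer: -20905417/15076359456 ≈ -0.0013866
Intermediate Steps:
z = 20905417/8605228 (z = 3 + (2445/4786 - 3889/3596) = 3 - 4910267/8605228 = 20905417/8605228 ≈ 2.4294)
d = -1752 (d = 1317 - 3069 = -1752)
z/d = (20905417/8605228)/(-1752) = (20905417/8605228)*(-1/1752) = -20905417/15076359456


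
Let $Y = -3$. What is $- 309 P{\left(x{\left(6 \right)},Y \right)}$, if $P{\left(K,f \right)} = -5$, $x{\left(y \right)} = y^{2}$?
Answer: $1545$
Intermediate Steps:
$- 309 P{\left(x{\left(6 \right)},Y \right)} = \left(-309\right) \left(-5\right) = 1545$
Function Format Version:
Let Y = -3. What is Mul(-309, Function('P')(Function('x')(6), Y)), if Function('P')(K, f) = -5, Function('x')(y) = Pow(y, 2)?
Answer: 1545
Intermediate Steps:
Mul(-309, Function('P')(Function('x')(6), Y)) = Mul(-309, -5) = 1545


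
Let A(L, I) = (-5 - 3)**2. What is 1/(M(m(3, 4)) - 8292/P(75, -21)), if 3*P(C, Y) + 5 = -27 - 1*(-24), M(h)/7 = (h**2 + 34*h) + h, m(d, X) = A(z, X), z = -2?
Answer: 2/94923 ≈ 2.1070e-5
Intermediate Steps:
A(L, I) = 64 (A(L, I) = (-8)**2 = 64)
m(d, X) = 64
M(h) = 7*h**2 + 245*h (M(h) = 7*((h**2 + 34*h) + h) = 7*(h**2 + 35*h) = 7*h**2 + 245*h)
P(C, Y) = -8/3 (P(C, Y) = -5/3 + (-27 - 1*(-24))/3 = -5/3 + (-27 + 24)/3 = -5/3 + (1/3)*(-3) = -5/3 - 1 = -8/3)
1/(M(m(3, 4)) - 8292/P(75, -21)) = 1/(7*64*(35 + 64) - 8292/(-8/3)) = 1/(7*64*99 - 8292*(-3/8)) = 1/(44352 + 6219/2) = 1/(94923/2) = 2/94923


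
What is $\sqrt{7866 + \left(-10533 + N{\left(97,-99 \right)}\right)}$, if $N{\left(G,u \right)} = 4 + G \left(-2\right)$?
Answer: $i \sqrt{2857} \approx 53.451 i$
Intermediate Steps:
$N{\left(G,u \right)} = 4 - 2 G$
$\sqrt{7866 + \left(-10533 + N{\left(97,-99 \right)}\right)} = \sqrt{7866 + \left(-10533 + \left(4 - 194\right)\right)} = \sqrt{7866 - 10723} = \sqrt{-2857} = i \sqrt{2857}$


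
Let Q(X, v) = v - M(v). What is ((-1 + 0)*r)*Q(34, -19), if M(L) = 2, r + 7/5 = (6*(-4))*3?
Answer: -7707/5 ≈ -1541.4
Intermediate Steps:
r = -367/5 (r = -7/5 + (6*(-4))*3 = -7/5 - 24*3 = -7/5 - 72 = -367/5 ≈ -73.400)
Q(X, v) = -2 + v (Q(X, v) = v - 1*2 = v - 2 = -2 + v)
((-1 + 0)*r)*Q(34, -19) = ((-1 + 0)*(-367/5))*(-2 - 19) = -1*(-367/5)*(-21) = (367/5)*(-21) = -7707/5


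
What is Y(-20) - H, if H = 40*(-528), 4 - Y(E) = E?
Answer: 21144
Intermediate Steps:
Y(E) = 4 - E
H = -21120
Y(-20) - H = (4 - 1*(-20)) - 1*(-21120) = (4 + 20) + 21120 = 24 + 21120 = 21144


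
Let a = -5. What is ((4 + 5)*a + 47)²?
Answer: 4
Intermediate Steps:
((4 + 5)*a + 47)² = ((4 + 5)*(-5) + 47)² = (9*(-5) + 47)² = (-45 + 47)² = 2² = 4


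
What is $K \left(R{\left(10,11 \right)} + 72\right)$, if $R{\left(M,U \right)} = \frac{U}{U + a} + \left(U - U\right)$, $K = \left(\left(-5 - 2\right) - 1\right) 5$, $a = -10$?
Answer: $-3320$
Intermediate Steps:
$K = -40$ ($K = \left(\left(-5 - 2\right) - 1\right) 5 = \left(-7 - 1\right) 5 = \left(-8\right) 5 = -40$)
$R{\left(M,U \right)} = \frac{U}{-10 + U}$ ($R{\left(M,U \right)} = \frac{U}{U - 10} + \left(U - U\right) = \frac{U}{-10 + U} + 0 = \frac{U}{-10 + U}$)
$K \left(R{\left(10,11 \right)} + 72\right) = - 40 \left(\frac{11}{-10 + 11} + 72\right) = - 40 \left(\frac{11}{1} + 72\right) = - 40 \left(11 \cdot 1 + 72\right) = - 40 \left(11 + 72\right) = \left(-40\right) 83 = -3320$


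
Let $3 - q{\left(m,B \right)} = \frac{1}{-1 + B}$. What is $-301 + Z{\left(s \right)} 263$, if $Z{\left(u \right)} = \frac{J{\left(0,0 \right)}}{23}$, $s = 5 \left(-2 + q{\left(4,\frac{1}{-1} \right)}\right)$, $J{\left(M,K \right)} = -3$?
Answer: $- \frac{7712}{23} \approx -335.3$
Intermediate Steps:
$q{\left(m,B \right)} = 3 - \frac{1}{-1 + B}$
$s = \frac{15}{2}$ ($s = 5 \left(-2 + \frac{-4 + \frac{3}{-1}}{-1 + \frac{1}{-1}}\right) = 5 \left(-2 + \frac{-4 + 3 \left(-1\right)}{-1 - 1}\right) = 5 \left(-2 + \frac{-4 - 3}{-2}\right) = 5 \left(-2 - - \frac{7}{2}\right) = 5 \left(-2 + \frac{7}{2}\right) = 5 \cdot \frac{3}{2} = \frac{15}{2} \approx 7.5$)
$Z{\left(u \right)} = - \frac{3}{23}$
$-301 + Z{\left(s \right)} 263 = -301 - \frac{789}{23} = - \frac{7712}{23}$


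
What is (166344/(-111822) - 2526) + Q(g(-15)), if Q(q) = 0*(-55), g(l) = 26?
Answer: -47104786/18637 ≈ -2527.5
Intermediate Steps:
Q(q) = 0
(166344/(-111822) - 2526) + Q(g(-15)) = (166344/(-111822) - 2526) + 0 = (166344*(-1/111822) - 2526) + 0 = (-27724/18637 - 2526) + 0 = -47104786/18637 + 0 = -47104786/18637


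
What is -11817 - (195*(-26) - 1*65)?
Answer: -6682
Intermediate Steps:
-11817 - (195*(-26) - 1*65) = -11817 - (-5070 - 65) = -11817 - 1*(-5135) = -11817 + 5135 = -6682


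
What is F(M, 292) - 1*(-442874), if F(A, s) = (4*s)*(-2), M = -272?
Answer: 440538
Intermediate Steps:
F(A, s) = -8*s
F(M, 292) - 1*(-442874) = -8*292 - 1*(-442874) = -2336 + 442874 = 440538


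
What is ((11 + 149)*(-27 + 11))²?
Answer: 6553600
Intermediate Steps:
((11 + 149)*(-27 + 11))² = (160*(-16))² = (-2560)² = 6553600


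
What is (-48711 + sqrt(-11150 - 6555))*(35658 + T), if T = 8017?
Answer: -2127452925 + 43675*I*sqrt(17705) ≈ -2.1275e+9 + 5.8114e+6*I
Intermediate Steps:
(-48711 + sqrt(-11150 - 6555))*(35658 + T) = (-48711 + sqrt(-11150 - 6555))*(35658 + 8017) = (-48711 + sqrt(-17705))*43675 = (-48711 + I*sqrt(17705))*43675 = -2127452925 + 43675*I*sqrt(17705)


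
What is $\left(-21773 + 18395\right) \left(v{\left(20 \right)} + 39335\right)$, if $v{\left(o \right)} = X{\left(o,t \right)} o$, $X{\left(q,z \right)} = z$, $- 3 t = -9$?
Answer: $-133076310$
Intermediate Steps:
$t = 3$ ($t = \left(- \frac{1}{3}\right) \left(-9\right) = 3$)
$v{\left(o \right)} = 3 o$
$\left(-21773 + 18395\right) \left(v{\left(20 \right)} + 39335\right) = \left(-21773 + 18395\right) \left(3 \cdot 20 + 39335\right) = - 3378 \left(60 + 39335\right) = \left(-3378\right) 39395 = -133076310$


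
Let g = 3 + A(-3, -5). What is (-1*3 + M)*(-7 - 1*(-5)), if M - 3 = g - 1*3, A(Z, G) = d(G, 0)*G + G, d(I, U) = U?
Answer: 10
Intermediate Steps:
A(Z, G) = G (A(Z, G) = 0*G + G = 0 + G = G)
g = -2 (g = 3 - 5 = -2)
M = -2 (M = 3 + (-2 - 1*3) = 3 + (-2 - 3) = 3 - 5 = -2)
(-1*3 + M)*(-7 - 1*(-5)) = (-1*3 - 2)*(-7 - 1*(-5)) = (-3 - 2)*(-7 + 5) = -5*(-2) = 10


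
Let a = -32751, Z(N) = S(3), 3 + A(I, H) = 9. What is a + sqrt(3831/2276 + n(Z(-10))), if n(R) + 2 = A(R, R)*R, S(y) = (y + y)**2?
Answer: -32751 + sqrt(279319255)/1138 ≈ -32736.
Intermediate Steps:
A(I, H) = 6 (A(I, H) = -3 + 9 = 6)
S(y) = 4*y**2 (S(y) = (2*y)**2 = 4*y**2)
Z(N) = 36 (Z(N) = 4*3**2 = 4*9 = 36)
n(R) = -2 + 6*R
a + sqrt(3831/2276 + n(Z(-10))) = -32751 + sqrt(3831/2276 + (-2 + 6*36)) = -32751 + sqrt(3831*(1/2276) + (-2 + 216)) = -32751 + sqrt(3831/2276 + 214) = -32751 + sqrt(490895/2276) = -32751 + sqrt(279319255)/1138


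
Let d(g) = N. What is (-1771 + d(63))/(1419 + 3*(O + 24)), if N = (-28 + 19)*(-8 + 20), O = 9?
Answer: -1879/1518 ≈ -1.2378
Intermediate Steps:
N = -108 (N = -9*12 = -108)
d(g) = -108
(-1771 + d(63))/(1419 + 3*(O + 24)) = (-1771 - 108)/(1419 + 3*(9 + 24)) = -1879/(1419 + 3*33) = -1879/(1419 + 99) = -1879/1518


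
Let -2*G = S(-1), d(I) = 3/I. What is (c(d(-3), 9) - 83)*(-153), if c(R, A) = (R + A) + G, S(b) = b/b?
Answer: 23103/2 ≈ 11552.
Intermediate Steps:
S(b) = 1
G = -1/2 (G = -1/2*1 = -1/2 ≈ -0.50000)
c(R, A) = -1/2 + A + R (c(R, A) = (R + A) - 1/2 = (A + R) - 1/2 = -1/2 + A + R)
(c(d(-3), 9) - 83)*(-153) = ((-1/2 + 9 + 3/(-3)) - 83)*(-153) = ((-1/2 + 9 + 3*(-1/3)) - 83)*(-153) = ((-1/2 + 9 - 1) - 83)*(-153) = (15/2 - 83)*(-153) = -151/2*(-153) = 23103/2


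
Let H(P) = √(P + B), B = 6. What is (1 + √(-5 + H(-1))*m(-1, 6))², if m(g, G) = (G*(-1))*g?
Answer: (1 + 6*I*√(5 - √5))² ≈ -98.502 + 19.95*I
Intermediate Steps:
H(P) = √(6 + P) (H(P) = √(P + 6) = √(6 + P))
m(g, G) = -G*g (m(g, G) = (-G)*g = -G*g)
(1 + √(-5 + H(-1))*m(-1, 6))² = (1 + √(-5 + √(6 - 1))*(-1*6*(-1)))² = (1 + √(-5 + √5)*6)² = (1 + 6*√(-5 + √5))²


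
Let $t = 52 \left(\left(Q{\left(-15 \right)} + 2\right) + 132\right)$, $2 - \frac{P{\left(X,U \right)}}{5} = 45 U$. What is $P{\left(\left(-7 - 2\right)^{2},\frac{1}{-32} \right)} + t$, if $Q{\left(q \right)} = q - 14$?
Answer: $\frac{175265}{32} \approx 5477.0$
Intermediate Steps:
$Q{\left(q \right)} = -14 + q$
$P{\left(X,U \right)} = 10 - 225 U$ ($P{\left(X,U \right)} = 10 - 5 \cdot 45 U = 10 - 225 U$)
$t = 5460$ ($t = 52 \left(\left(\left(-14 - 15\right) + 2\right) + 132\right) = 52 \left(\left(-29 + 2\right) + 132\right) = 52 \left(-27 + 132\right) = 52 \cdot 105 = 5460$)
$P{\left(\left(-7 - 2\right)^{2},\frac{1}{-32} \right)} + t = \left(10 - \frac{225}{-32}\right) + 5460 = \left(10 - - \frac{225}{32}\right) + 5460 = \left(10 + \frac{225}{32}\right) + 5460 = \frac{545}{32} + 5460 = \frac{175265}{32}$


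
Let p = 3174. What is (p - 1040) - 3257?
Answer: -1123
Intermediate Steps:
(p - 1040) - 3257 = (3174 - 1040) - 3257 = 2134 - 3257 = -1123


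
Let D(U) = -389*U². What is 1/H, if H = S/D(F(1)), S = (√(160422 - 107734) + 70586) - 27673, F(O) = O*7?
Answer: -817964693/1841472881 + 76244*√3293/1841472881 ≈ -0.44181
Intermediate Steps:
F(O) = 7*O
S = 42913 + 4*√3293 (S = (√52688 + 70586) - 27673 = (4*√3293 + 70586) - 27673 = (70586 + 4*√3293) - 27673 = 42913 + 4*√3293 ≈ 43143.)
H = -42913/19061 - 4*√3293/19061 (H = (42913 + 4*√3293)/((-389*(7*1)²)) = (42913 + 4*√3293)/((-389*7²)) = (42913 + 4*√3293)/((-389*49)) = (42913 + 4*√3293)/(-19061) = (42913 + 4*√3293)*(-1/19061) = -42913/19061 - 4*√3293/19061 ≈ -2.2634)
1/H = 1/(-42913/19061 - 4*√3293/19061)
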